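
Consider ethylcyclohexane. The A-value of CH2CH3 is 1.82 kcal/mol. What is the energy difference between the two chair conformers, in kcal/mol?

A monosubstituted cyclohexane has one chair with the ethyl group axial (E = A = 1.82 kcal/mol) and one with it equatorial (E = 0).
ΔE = 1.82 − 0 = 1.82 kcal/mol.

1.82 kcal/mol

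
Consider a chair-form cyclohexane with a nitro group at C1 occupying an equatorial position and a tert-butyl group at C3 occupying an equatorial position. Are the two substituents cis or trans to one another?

cis

C1 and C3 have the same parity, so their axial bonds point in the same direction.
With same-parity carbons, two substituents on the same face are both axial or both equatorial; opposite faces give one of each.
Here the groups are equatorial/equatorial → same face → cis.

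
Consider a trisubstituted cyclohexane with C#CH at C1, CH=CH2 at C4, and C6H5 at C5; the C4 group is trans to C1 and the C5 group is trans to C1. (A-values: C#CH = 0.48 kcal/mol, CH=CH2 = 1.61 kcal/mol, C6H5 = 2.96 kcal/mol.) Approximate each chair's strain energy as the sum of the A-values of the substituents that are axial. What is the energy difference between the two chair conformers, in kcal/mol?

Chair I (ethynyl axial, vinyl axial, phenyl equatorial): E = 2.09 kcal/mol.
Chair II (ethynyl equatorial, vinyl equatorial, phenyl axial): E = 2.96 kcal/mol.
ΔE = 2.96 − 2.09 = 0.87 kcal/mol; chair I is more stable.

0.87 kcal/mol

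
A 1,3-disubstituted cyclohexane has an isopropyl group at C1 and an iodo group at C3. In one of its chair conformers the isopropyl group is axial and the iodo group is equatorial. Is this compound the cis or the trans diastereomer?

trans

C1 and C3 have the same parity, so their axial bonds point in the same direction.
With same-parity carbons, two substituents on the same face are both axial or both equatorial; opposite faces give one of each.
Here the groups are axial/equatorial → opposite face → trans.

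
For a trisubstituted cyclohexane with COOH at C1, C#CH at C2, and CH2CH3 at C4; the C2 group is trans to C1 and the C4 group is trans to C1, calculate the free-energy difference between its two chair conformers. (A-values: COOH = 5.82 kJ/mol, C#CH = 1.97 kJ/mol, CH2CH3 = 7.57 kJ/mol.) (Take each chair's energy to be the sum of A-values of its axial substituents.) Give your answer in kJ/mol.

15.36 kJ/mol

Chair I (carboxyl axial, ethynyl axial, ethyl axial): E = 15.36 kJ/mol.
Chair II (carboxyl equatorial, ethynyl equatorial, ethyl equatorial): E = 0.00 kJ/mol.
ΔE = 15.36 − 0.00 = 15.36 kJ/mol; chair II is more stable.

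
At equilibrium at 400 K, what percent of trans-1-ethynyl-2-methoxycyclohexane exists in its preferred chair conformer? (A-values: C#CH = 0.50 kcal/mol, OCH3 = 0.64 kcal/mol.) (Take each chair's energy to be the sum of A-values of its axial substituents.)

C1 and C2 have opposite parity, so for the trans isomer the two substituents are e,e in one chair and a,a in the other.
Chair I (ethynyl axial, methoxy axial): E = 1.14 kcal/mol; chair II (ethynyl equatorial, methoxy equatorial): E = 0.00 kcal/mol.
ΔG = 1.14 kcal/mol between the two chairs.
K = exp(ΔG/RT) with R = 1.987×10⁻³ kcal mol⁻¹ K⁻¹ and T = 400 K gives K ≈ 4.2.
Fraction in the lower-energy chair = K/(K+1) = 80.8%.

80.8%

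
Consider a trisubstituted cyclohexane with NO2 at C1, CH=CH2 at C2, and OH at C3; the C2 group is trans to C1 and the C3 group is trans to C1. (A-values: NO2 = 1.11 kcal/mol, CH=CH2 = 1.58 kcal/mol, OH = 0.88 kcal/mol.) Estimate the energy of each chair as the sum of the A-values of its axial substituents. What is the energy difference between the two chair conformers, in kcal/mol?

1.81 kcal/mol

Chair I (nitro axial, vinyl axial, hydroxyl equatorial): E = 2.69 kcal/mol.
Chair II (nitro equatorial, vinyl equatorial, hydroxyl axial): E = 0.88 kcal/mol.
ΔE = 2.69 − 0.88 = 1.81 kcal/mol; chair II is more stable.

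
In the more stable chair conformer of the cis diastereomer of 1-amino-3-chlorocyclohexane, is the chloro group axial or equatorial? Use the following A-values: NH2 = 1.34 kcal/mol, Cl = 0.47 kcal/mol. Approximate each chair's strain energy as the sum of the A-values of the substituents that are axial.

C1 and C3 have the same parity, so for the cis isomer the two substituents are e,e in one chair and a,a in the other.
Chair I (amino axial, chloro axial): E = 1.81 kcal/mol.
Chair II (amino equatorial, chloro equatorial): E = 0.00 kcal/mol.
Chair II is the more stable (lower-energy) conformer, and in that chair the chloro group is equatorial.

equatorial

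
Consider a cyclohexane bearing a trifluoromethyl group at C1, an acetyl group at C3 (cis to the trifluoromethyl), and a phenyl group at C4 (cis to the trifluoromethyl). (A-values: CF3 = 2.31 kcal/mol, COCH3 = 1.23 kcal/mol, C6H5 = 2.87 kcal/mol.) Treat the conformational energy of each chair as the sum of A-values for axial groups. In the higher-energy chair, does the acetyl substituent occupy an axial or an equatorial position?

Chair I (trifluoromethyl axial, acetyl axial, phenyl equatorial): E = 3.54 kcal/mol.
Chair II (trifluoromethyl equatorial, acetyl equatorial, phenyl axial): E = 2.87 kcal/mol.
Chair I is the less stable (higher-energy) conformer, and in that chair the acetyl group is axial.

axial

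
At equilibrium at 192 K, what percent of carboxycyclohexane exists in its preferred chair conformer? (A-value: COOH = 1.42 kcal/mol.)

One chair has the carboxyl group axial (E = 1.42 kcal/mol) and the other has it equatorial (E = 0).
ΔG = 1.42 kcal/mol between the two chairs.
K = exp(ΔG/RT) with R = 1.987×10⁻³ kcal mol⁻¹ K⁻¹ and T = 192 K gives K ≈ 41.4.
Fraction in the lower-energy chair = K/(K+1) = 97.6%.

97.6%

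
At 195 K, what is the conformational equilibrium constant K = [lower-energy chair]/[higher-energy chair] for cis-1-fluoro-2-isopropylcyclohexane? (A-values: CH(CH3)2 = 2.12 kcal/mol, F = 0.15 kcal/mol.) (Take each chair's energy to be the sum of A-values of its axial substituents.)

C1 and C2 have opposite parity, so for the cis isomer the two substituents are one axial and one equatorial in each chair.
Chair I (isopropyl axial, fluoro equatorial): E = 2.12 kcal/mol; chair II (isopropyl equatorial, fluoro axial): E = 0.15 kcal/mol.
ΔG = 1.97 kcal/mol between the two chairs.
K = exp(ΔG/RT) with R = 1.987×10⁻³ kcal mol⁻¹ K⁻¹ and T = 195 K gives K ≈ 161.

K ≈ 161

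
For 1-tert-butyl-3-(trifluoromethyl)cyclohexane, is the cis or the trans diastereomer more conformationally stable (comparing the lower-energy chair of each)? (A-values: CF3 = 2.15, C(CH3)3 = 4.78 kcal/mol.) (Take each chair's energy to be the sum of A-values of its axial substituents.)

At 1,3 positions (parity same): cis → (e,e or a,a); trans → (a,e or e,a).
Best chair for cis: E = 0.00 kcal/mol; best chair for trans: E = 2.15 kcal/mol.
The cis isomer is lower by 2.15 kcal/mol.

cis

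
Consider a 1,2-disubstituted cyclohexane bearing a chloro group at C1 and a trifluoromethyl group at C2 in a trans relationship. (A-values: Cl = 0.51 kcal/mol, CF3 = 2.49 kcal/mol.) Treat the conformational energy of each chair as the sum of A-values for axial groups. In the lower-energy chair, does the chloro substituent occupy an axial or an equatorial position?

C1 and C2 have opposite parity, so for the trans isomer the two substituents are e,e in one chair and a,a in the other.
Chair I (chloro axial, trifluoromethyl axial): E = 3.00 kcal/mol.
Chair II (chloro equatorial, trifluoromethyl equatorial): E = 0.00 kcal/mol.
Chair II is the more stable (lower-energy) conformer, and in that chair the chloro group is equatorial.

equatorial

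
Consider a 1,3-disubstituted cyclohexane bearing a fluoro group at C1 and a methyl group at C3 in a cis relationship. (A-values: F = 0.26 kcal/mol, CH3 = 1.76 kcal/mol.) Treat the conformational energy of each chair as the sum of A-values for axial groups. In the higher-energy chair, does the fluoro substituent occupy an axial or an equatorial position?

axial

C1 and C3 have the same parity, so for the cis isomer the two substituents are e,e in one chair and a,a in the other.
Chair I (fluoro axial, methyl axial): E = 2.02 kcal/mol.
Chair II (fluoro equatorial, methyl equatorial): E = 0.00 kcal/mol.
Chair I is the less stable (higher-energy) conformer, and in that chair the fluoro group is axial.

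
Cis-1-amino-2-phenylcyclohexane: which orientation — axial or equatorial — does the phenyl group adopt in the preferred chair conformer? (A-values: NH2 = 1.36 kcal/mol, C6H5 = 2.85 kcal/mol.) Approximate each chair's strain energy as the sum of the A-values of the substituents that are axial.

equatorial

C1 and C2 have opposite parity, so for the cis isomer the two substituents are one axial and one equatorial in each chair.
Chair I (amino axial, phenyl equatorial): E = 1.36 kcal/mol.
Chair II (amino equatorial, phenyl axial): E = 2.85 kcal/mol.
Chair I is the more stable (lower-energy) conformer, and in that chair the phenyl group is equatorial.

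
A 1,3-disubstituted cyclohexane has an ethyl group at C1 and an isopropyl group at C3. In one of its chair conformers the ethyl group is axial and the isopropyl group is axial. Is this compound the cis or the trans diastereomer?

C1 and C3 have the same parity, so their axial bonds point in the same direction.
With same-parity carbons, two substituents on the same face are both axial or both equatorial; opposite faces give one of each.
Here the groups are axial/axial → same face → cis.

cis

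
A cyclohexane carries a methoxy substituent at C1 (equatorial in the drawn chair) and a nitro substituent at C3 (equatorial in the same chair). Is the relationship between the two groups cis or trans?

C1 and C3 have the same parity, so their axial bonds point in the same direction.
With same-parity carbons, two substituents on the same face are both axial or both equatorial; opposite faces give one of each.
Here the groups are equatorial/equatorial → same face → cis.

cis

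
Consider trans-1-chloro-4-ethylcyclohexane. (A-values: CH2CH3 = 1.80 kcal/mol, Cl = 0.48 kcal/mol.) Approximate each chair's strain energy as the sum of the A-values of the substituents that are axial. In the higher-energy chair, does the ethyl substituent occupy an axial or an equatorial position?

C1 and C4 have opposite parity, so for the trans isomer the two substituents are e,e in one chair and a,a in the other.
Chair I (ethyl axial, chloro axial): E = 2.28 kcal/mol.
Chair II (ethyl equatorial, chloro equatorial): E = 0.00 kcal/mol.
Chair I is the less stable (higher-energy) conformer, and in that chair the ethyl group is axial.

axial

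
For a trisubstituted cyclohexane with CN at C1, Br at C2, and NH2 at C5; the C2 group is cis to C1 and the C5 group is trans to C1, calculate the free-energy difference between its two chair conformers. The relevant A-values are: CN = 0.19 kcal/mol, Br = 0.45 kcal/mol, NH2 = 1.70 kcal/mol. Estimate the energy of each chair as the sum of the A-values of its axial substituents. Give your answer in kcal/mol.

1.96 kcal/mol

Chair I (cyano axial, bromo equatorial, amino equatorial): E = 0.19 kcal/mol.
Chair II (cyano equatorial, bromo axial, amino axial): E = 2.15 kcal/mol.
ΔE = 2.15 − 0.19 = 1.96 kcal/mol; chair I is more stable.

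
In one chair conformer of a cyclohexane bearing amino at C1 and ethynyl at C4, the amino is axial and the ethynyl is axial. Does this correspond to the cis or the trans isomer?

C1 and C4 have opposite parity, so their axial bonds point in opposite directions.
With opposite-parity carbons, two substituents on the same face are one axial and one equatorial; opposite faces give both axial or both equatorial.
Here the groups are axial/axial → opposite face → trans.

trans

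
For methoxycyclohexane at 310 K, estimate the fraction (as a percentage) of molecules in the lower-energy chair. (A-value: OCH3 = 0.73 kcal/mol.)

One chair has the methoxy group axial (E = 0.73 kcal/mol) and the other has it equatorial (E = 0).
ΔG = 0.73 kcal/mol between the two chairs.
K = exp(ΔG/RT) with R = 1.987×10⁻³ kcal mol⁻¹ K⁻¹ and T = 310 K gives K ≈ 3.27.
Fraction in the lower-energy chair = K/(K+1) = 76.6%.

76.6%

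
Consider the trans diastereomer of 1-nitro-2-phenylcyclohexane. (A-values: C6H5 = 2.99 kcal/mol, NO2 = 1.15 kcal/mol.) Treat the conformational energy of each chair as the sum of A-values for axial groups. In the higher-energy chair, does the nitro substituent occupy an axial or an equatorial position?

C1 and C2 have opposite parity, so for the trans isomer the two substituents are e,e in one chair and a,a in the other.
Chair I (phenyl axial, nitro axial): E = 4.14 kcal/mol.
Chair II (phenyl equatorial, nitro equatorial): E = 0.00 kcal/mol.
Chair I is the less stable (higher-energy) conformer, and in that chair the nitro group is axial.

axial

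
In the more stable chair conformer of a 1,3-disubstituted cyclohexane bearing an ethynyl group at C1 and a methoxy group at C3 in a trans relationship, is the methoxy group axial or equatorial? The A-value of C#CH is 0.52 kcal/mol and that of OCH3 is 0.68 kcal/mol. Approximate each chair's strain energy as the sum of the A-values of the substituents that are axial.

C1 and C3 have the same parity, so for the trans isomer the two substituents are one axial and one equatorial in each chair.
Chair I (ethynyl axial, methoxy equatorial): E = 0.52 kcal/mol.
Chair II (ethynyl equatorial, methoxy axial): E = 0.68 kcal/mol.
Chair I is the more stable (lower-energy) conformer, and in that chair the methoxy group is equatorial.

equatorial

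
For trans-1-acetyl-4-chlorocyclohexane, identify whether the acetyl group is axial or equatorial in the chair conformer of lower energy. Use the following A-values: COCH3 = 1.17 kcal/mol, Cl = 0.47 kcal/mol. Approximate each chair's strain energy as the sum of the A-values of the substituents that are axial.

equatorial

C1 and C4 have opposite parity, so for the trans isomer the two substituents are e,e in one chair and a,a in the other.
Chair I (acetyl axial, chloro axial): E = 1.64 kcal/mol.
Chair II (acetyl equatorial, chloro equatorial): E = 0.00 kcal/mol.
Chair II is the more stable (lower-energy) conformer, and in that chair the acetyl group is equatorial.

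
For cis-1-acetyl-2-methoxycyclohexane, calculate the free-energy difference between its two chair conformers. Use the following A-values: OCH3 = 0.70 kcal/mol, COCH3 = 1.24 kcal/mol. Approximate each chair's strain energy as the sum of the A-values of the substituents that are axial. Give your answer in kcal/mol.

C1 and C2 have opposite parity, so for the cis isomer the two substituents are one axial and one equatorial in each chair.
Chair I (methoxy axial, acetyl equatorial): E = 0.70 kcal/mol.
Chair II (methoxy equatorial, acetyl axial): E = 1.24 kcal/mol.
ΔE = 1.24 − 0.70 = 0.54 kcal/mol; chair I is more stable.

0.54 kcal/mol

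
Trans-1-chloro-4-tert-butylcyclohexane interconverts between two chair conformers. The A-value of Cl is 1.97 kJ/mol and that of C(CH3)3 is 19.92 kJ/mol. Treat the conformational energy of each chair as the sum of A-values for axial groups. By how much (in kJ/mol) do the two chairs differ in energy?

C1 and C4 have opposite parity, so for the trans isomer the two substituents are e,e in one chair and a,a in the other.
Chair I (chloro axial, tert-butyl axial): E = 21.89 kJ/mol.
Chair II (chloro equatorial, tert-butyl equatorial): E = 0.00 kJ/mol.
ΔE = 21.89 − 0.00 = 21.89 kJ/mol; chair II is more stable.

21.89 kJ/mol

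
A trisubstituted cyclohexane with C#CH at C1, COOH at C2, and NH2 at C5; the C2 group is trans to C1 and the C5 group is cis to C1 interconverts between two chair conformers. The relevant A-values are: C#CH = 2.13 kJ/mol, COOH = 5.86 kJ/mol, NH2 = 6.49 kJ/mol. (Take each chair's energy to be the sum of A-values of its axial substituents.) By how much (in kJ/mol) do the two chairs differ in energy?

Chair I (ethynyl axial, carboxyl axial, amino axial): E = 14.48 kJ/mol.
Chair II (ethynyl equatorial, carboxyl equatorial, amino equatorial): E = 0.00 kJ/mol.
ΔE = 14.48 − 0.00 = 14.48 kJ/mol; chair II is more stable.

14.48 kJ/mol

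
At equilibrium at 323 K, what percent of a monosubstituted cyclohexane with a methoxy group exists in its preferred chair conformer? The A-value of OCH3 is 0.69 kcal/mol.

74.6%

One chair has the methoxy group axial (E = 0.69 kcal/mol) and the other has it equatorial (E = 0).
ΔG = 0.69 kcal/mol between the two chairs.
K = exp(ΔG/RT) with R = 1.987×10⁻³ kcal mol⁻¹ K⁻¹ and T = 323 K gives K ≈ 2.93.
Fraction in the lower-energy chair = K/(K+1) = 74.6%.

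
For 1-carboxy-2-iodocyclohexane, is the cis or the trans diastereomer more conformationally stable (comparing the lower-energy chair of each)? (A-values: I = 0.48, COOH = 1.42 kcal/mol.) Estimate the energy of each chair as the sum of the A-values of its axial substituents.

At 1,2 positions (parity opposite): cis → (a,e or e,a); trans → (e,e or a,a).
Best chair for cis: E = 0.48 kcal/mol; best chair for trans: E = 0.00 kcal/mol.
The trans isomer is lower by 0.48 kcal/mol.

trans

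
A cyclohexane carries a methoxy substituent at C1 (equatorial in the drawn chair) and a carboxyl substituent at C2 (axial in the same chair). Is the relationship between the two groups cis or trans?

C1 and C2 have opposite parity, so their axial bonds point in opposite directions.
With opposite-parity carbons, two substituents on the same face are one axial and one equatorial; opposite faces give both axial or both equatorial.
Here the groups are equatorial/axial → same face → cis.

cis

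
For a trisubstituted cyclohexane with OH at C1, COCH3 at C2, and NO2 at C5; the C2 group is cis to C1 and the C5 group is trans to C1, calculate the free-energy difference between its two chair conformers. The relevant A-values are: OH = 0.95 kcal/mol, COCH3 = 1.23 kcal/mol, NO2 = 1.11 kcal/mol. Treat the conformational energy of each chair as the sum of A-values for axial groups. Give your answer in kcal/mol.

Chair I (hydroxyl axial, acetyl equatorial, nitro equatorial): E = 0.95 kcal/mol.
Chair II (hydroxyl equatorial, acetyl axial, nitro axial): E = 2.34 kcal/mol.
ΔE = 2.34 − 0.95 = 1.39 kcal/mol; chair I is more stable.

1.39 kcal/mol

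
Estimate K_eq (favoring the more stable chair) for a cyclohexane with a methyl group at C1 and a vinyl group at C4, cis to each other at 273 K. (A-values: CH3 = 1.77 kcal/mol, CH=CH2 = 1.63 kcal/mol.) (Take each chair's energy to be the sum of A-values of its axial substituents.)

K ≈ 1.29

C1 and C4 have opposite parity, so for the cis isomer the two substituents are one axial and one equatorial in each chair.
Chair I (methyl axial, vinyl equatorial): E = 1.77 kcal/mol; chair II (methyl equatorial, vinyl axial): E = 1.63 kcal/mol.
ΔG = 0.14 kcal/mol between the two chairs.
K = exp(ΔG/RT) with R = 1.987×10⁻³ kcal mol⁻¹ K⁻¹ and T = 273 K gives K ≈ 1.29.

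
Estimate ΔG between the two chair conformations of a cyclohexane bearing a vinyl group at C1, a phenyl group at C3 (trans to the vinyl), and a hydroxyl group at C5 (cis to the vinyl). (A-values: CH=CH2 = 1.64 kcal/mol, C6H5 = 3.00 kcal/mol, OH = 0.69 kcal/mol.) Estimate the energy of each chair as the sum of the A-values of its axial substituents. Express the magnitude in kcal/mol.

0.67 kcal/mol

Chair I (vinyl axial, phenyl equatorial, hydroxyl axial): E = 2.33 kcal/mol.
Chair II (vinyl equatorial, phenyl axial, hydroxyl equatorial): E = 3.00 kcal/mol.
ΔE = 3.00 − 2.33 = 0.67 kcal/mol; chair I is more stable.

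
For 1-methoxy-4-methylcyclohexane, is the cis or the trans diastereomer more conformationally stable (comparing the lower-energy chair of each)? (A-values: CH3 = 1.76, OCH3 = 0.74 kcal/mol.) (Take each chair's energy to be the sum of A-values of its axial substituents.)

At 1,4 positions (parity opposite): cis → (a,e or e,a); trans → (e,e or a,a).
Best chair for cis: E = 0.74 kcal/mol; best chair for trans: E = 0.00 kcal/mol.
The trans isomer is lower by 0.74 kcal/mol.

trans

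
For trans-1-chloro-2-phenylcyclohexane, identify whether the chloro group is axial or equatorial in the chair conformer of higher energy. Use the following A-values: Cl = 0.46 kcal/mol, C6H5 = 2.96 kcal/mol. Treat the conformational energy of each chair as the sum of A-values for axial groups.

C1 and C2 have opposite parity, so for the trans isomer the two substituents are e,e in one chair and a,a in the other.
Chair I (chloro axial, phenyl axial): E = 3.42 kcal/mol.
Chair II (chloro equatorial, phenyl equatorial): E = 0.00 kcal/mol.
Chair I is the less stable (higher-energy) conformer, and in that chair the chloro group is axial.

axial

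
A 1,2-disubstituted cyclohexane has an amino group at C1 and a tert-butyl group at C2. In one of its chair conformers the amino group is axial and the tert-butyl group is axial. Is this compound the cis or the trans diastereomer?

C1 and C2 have opposite parity, so their axial bonds point in opposite directions.
With opposite-parity carbons, two substituents on the same face are one axial and one equatorial; opposite faces give both axial or both equatorial.
Here the groups are axial/axial → opposite face → trans.

trans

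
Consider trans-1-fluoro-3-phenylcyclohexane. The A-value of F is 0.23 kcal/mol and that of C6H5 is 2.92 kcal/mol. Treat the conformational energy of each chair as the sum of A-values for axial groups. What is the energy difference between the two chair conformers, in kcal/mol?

2.69 kcal/mol

C1 and C3 have the same parity, so for the trans isomer the two substituents are one axial and one equatorial in each chair.
Chair I (fluoro axial, phenyl equatorial): E = 0.23 kcal/mol.
Chair II (fluoro equatorial, phenyl axial): E = 2.92 kcal/mol.
ΔE = 2.92 − 0.23 = 2.69 kcal/mol; chair I is more stable.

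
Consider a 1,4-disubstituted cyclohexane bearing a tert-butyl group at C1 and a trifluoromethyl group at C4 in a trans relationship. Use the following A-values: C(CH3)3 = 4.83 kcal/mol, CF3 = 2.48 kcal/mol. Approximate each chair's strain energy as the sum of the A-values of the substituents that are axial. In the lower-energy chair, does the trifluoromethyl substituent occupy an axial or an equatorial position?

C1 and C4 have opposite parity, so for the trans isomer the two substituents are e,e in one chair and a,a in the other.
Chair I (tert-butyl axial, trifluoromethyl axial): E = 7.31 kcal/mol.
Chair II (tert-butyl equatorial, trifluoromethyl equatorial): E = 0.00 kcal/mol.
Chair II is the more stable (lower-energy) conformer, and in that chair the trifluoromethyl group is equatorial.

equatorial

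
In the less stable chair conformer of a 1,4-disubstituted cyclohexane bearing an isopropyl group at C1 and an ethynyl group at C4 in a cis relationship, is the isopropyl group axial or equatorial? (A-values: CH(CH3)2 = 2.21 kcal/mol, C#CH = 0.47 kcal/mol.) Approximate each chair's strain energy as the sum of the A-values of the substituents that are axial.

axial

C1 and C4 have opposite parity, so for the cis isomer the two substituents are one axial and one equatorial in each chair.
Chair I (isopropyl axial, ethynyl equatorial): E = 2.21 kcal/mol.
Chair II (isopropyl equatorial, ethynyl axial): E = 0.47 kcal/mol.
Chair I is the less stable (higher-energy) conformer, and in that chair the isopropyl group is axial.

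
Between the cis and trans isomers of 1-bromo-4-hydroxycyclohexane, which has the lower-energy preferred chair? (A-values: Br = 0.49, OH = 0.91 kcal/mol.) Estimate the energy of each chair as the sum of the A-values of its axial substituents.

trans

At 1,4 positions (parity opposite): cis → (a,e or e,a); trans → (e,e or a,a).
Best chair for cis: E = 0.49 kcal/mol; best chair for trans: E = 0.00 kcal/mol.
The trans isomer is lower by 0.49 kcal/mol.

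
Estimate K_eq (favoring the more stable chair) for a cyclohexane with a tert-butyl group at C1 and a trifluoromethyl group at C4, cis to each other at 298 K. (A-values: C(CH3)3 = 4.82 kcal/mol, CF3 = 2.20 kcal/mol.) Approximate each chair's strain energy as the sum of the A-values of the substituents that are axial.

C1 and C4 have opposite parity, so for the cis isomer the two substituents are one axial and one equatorial in each chair.
Chair I (tert-butyl axial, trifluoromethyl equatorial): E = 4.82 kcal/mol; chair II (tert-butyl equatorial, trifluoromethyl axial): E = 2.20 kcal/mol.
ΔG = 2.62 kcal/mol between the two chairs.
K = exp(ΔG/RT) with R = 1.987×10⁻³ kcal mol⁻¹ K⁻¹ and T = 298 K gives K ≈ 83.5.

K ≈ 83.5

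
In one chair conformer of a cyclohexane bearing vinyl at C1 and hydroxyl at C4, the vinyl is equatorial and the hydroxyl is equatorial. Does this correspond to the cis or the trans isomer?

trans

C1 and C4 have opposite parity, so their axial bonds point in opposite directions.
With opposite-parity carbons, two substituents on the same face are one axial and one equatorial; opposite faces give both axial or both equatorial.
Here the groups are equatorial/equatorial → opposite face → trans.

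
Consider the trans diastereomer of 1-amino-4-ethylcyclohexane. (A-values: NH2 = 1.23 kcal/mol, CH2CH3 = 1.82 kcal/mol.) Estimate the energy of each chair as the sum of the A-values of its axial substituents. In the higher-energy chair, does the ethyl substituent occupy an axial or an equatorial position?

C1 and C4 have opposite parity, so for the trans isomer the two substituents are e,e in one chair and a,a in the other.
Chair I (amino axial, ethyl axial): E = 3.05 kcal/mol.
Chair II (amino equatorial, ethyl equatorial): E = 0.00 kcal/mol.
Chair I is the less stable (higher-energy) conformer, and in that chair the ethyl group is axial.

axial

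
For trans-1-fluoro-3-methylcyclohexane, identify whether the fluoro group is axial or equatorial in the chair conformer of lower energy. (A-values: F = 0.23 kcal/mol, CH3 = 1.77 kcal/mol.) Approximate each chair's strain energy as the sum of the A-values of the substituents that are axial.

C1 and C3 have the same parity, so for the trans isomer the two substituents are one axial and one equatorial in each chair.
Chair I (fluoro axial, methyl equatorial): E = 0.23 kcal/mol.
Chair II (fluoro equatorial, methyl axial): E = 1.77 kcal/mol.
Chair I is the more stable (lower-energy) conformer, and in that chair the fluoro group is axial.

axial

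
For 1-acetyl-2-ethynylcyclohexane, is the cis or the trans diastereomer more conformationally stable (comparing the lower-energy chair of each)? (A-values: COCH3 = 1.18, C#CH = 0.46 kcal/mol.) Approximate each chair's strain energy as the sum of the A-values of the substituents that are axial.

At 1,2 positions (parity opposite): cis → (a,e or e,a); trans → (e,e or a,a).
Best chair for cis: E = 0.46 kcal/mol; best chair for trans: E = 0.00 kcal/mol.
The trans isomer is lower by 0.46 kcal/mol.

trans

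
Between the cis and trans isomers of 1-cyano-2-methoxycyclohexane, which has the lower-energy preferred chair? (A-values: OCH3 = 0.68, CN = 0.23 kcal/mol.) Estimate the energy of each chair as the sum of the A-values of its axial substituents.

At 1,2 positions (parity opposite): cis → (a,e or e,a); trans → (e,e or a,a).
Best chair for cis: E = 0.23 kcal/mol; best chair for trans: E = 0.00 kcal/mol.
The trans isomer is lower by 0.23 kcal/mol.

trans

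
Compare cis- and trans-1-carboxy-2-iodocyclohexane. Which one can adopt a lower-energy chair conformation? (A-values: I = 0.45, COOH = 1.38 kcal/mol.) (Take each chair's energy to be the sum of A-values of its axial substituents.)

At 1,2 positions (parity opposite): cis → (a,e or e,a); trans → (e,e or a,a).
Best chair for cis: E = 0.45 kcal/mol; best chair for trans: E = 0.00 kcal/mol.
The trans isomer is lower by 0.45 kcal/mol.

trans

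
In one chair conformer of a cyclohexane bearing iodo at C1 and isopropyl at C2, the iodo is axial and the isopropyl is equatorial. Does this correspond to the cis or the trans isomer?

cis

C1 and C2 have opposite parity, so their axial bonds point in opposite directions.
With opposite-parity carbons, two substituents on the same face are one axial and one equatorial; opposite faces give both axial or both equatorial.
Here the groups are axial/equatorial → same face → cis.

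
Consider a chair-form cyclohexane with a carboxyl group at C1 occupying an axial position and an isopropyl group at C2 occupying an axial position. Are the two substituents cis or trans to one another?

trans

C1 and C2 have opposite parity, so their axial bonds point in opposite directions.
With opposite-parity carbons, two substituents on the same face are one axial and one equatorial; opposite faces give both axial or both equatorial.
Here the groups are axial/axial → opposite face → trans.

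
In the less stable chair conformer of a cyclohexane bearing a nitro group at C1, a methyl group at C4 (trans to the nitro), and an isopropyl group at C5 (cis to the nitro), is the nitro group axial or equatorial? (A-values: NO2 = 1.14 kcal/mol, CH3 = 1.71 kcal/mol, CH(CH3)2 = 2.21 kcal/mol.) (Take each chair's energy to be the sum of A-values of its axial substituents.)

Chair I (nitro axial, methyl axial, isopropyl axial): E = 5.06 kcal/mol.
Chair II (nitro equatorial, methyl equatorial, isopropyl equatorial): E = 0.00 kcal/mol.
Chair I is the less stable (higher-energy) conformer, and in that chair the nitro group is axial.

axial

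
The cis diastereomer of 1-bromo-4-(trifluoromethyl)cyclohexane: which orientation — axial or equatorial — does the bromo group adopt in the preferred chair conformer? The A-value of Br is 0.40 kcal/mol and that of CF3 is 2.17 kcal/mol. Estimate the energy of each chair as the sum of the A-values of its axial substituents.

C1 and C4 have opposite parity, so for the cis isomer the two substituents are one axial and one equatorial in each chair.
Chair I (bromo axial, trifluoromethyl equatorial): E = 0.40 kcal/mol.
Chair II (bromo equatorial, trifluoromethyl axial): E = 2.17 kcal/mol.
Chair I is the more stable (lower-energy) conformer, and in that chair the bromo group is axial.

axial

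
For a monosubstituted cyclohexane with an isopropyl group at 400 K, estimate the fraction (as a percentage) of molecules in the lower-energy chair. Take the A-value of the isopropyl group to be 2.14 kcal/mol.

93.7%

One chair has the isopropyl group axial (E = 2.14 kcal/mol) and the other has it equatorial (E = 0).
ΔG = 2.14 kcal/mol between the two chairs.
K = exp(ΔG/RT) with R = 1.987×10⁻³ kcal mol⁻¹ K⁻¹ and T = 400 K gives K ≈ 14.8.
Fraction in the lower-energy chair = K/(K+1) = 93.7%.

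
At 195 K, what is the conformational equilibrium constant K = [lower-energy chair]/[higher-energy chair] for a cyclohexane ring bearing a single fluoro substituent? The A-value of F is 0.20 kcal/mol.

One chair has the fluoro group axial (E = 0.20 kcal/mol) and the other has it equatorial (E = 0).
ΔG = 0.20 kcal/mol between the two chairs.
K = exp(ΔG/RT) with R = 1.987×10⁻³ kcal mol⁻¹ K⁻¹ and T = 195 K gives K ≈ 1.68.

K ≈ 1.68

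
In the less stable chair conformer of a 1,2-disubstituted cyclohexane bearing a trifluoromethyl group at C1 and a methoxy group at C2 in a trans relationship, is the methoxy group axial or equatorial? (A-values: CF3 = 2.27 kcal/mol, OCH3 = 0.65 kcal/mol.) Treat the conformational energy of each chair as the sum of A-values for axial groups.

axial

C1 and C2 have opposite parity, so for the trans isomer the two substituents are e,e in one chair and a,a in the other.
Chair I (trifluoromethyl axial, methoxy axial): E = 2.92 kcal/mol.
Chair II (trifluoromethyl equatorial, methoxy equatorial): E = 0.00 kcal/mol.
Chair I is the less stable (higher-energy) conformer, and in that chair the methoxy group is axial.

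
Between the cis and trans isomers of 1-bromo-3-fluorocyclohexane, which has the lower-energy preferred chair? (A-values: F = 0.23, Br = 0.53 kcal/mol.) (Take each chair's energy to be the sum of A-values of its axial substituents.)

At 1,3 positions (parity same): cis → (e,e or a,a); trans → (a,e or e,a).
Best chair for cis: E = 0.00 kcal/mol; best chair for trans: E = 0.23 kcal/mol.
The cis isomer is lower by 0.23 kcal/mol.

cis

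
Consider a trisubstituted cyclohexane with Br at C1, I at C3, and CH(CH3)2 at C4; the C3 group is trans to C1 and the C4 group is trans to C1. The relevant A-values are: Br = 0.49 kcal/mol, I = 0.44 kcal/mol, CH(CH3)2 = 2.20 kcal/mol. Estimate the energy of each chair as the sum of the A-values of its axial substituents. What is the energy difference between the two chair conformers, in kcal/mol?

2.25 kcal/mol

Chair I (bromo axial, iodo equatorial, isopropyl axial): E = 2.69 kcal/mol.
Chair II (bromo equatorial, iodo axial, isopropyl equatorial): E = 0.44 kcal/mol.
ΔE = 2.69 − 0.44 = 2.25 kcal/mol; chair II is more stable.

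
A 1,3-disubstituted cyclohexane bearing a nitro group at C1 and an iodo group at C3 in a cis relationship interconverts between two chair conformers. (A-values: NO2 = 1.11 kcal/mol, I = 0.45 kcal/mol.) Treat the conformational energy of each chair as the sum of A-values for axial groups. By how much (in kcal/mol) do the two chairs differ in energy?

1.56 kcal/mol

C1 and C3 have the same parity, so for the cis isomer the two substituents are e,e in one chair and a,a in the other.
Chair I (nitro axial, iodo axial): E = 1.56 kcal/mol.
Chair II (nitro equatorial, iodo equatorial): E = 0.00 kcal/mol.
ΔE = 1.56 − 0.00 = 1.56 kcal/mol; chair II is more stable.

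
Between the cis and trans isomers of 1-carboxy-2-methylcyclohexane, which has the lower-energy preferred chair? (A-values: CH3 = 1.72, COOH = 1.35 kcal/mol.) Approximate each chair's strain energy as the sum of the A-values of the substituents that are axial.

At 1,2 positions (parity opposite): cis → (a,e or e,a); trans → (e,e or a,a).
Best chair for cis: E = 1.35 kcal/mol; best chair for trans: E = 0.00 kcal/mol.
The trans isomer is lower by 1.35 kcal/mol.

trans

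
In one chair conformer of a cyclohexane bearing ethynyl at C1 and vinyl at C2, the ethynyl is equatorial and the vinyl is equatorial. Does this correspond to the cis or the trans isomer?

C1 and C2 have opposite parity, so their axial bonds point in opposite directions.
With opposite-parity carbons, two substituents on the same face are one axial and one equatorial; opposite faces give both axial or both equatorial.
Here the groups are equatorial/equatorial → opposite face → trans.

trans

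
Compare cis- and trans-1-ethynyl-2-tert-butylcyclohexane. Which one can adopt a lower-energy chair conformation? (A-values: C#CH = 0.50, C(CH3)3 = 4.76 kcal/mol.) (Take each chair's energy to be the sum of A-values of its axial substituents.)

At 1,2 positions (parity opposite): cis → (a,e or e,a); trans → (e,e or a,a).
Best chair for cis: E = 0.50 kcal/mol; best chair for trans: E = 0.00 kcal/mol.
The trans isomer is lower by 0.50 kcal/mol.

trans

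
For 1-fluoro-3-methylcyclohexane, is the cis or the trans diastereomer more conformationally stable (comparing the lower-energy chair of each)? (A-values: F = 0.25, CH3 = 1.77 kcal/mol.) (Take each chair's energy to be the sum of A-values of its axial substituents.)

cis

At 1,3 positions (parity same): cis → (e,e or a,a); trans → (a,e or e,a).
Best chair for cis: E = 0.00 kcal/mol; best chair for trans: E = 0.25 kcal/mol.
The cis isomer is lower by 0.25 kcal/mol.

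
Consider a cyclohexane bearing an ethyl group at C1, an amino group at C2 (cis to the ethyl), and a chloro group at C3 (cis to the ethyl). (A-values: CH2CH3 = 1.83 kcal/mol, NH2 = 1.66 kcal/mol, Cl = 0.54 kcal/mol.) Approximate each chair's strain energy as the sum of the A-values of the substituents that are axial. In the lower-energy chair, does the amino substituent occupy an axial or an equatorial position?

axial

Chair I (ethyl axial, amino equatorial, chloro axial): E = 2.37 kcal/mol.
Chair II (ethyl equatorial, amino axial, chloro equatorial): E = 1.66 kcal/mol.
Chair II is the more stable (lower-energy) conformer, and in that chair the amino group is axial.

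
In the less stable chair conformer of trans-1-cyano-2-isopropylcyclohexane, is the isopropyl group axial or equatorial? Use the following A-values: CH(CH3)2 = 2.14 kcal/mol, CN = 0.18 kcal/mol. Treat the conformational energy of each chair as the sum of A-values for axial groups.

C1 and C2 have opposite parity, so for the trans isomer the two substituents are e,e in one chair and a,a in the other.
Chair I (isopropyl axial, cyano axial): E = 2.32 kcal/mol.
Chair II (isopropyl equatorial, cyano equatorial): E = 0.00 kcal/mol.
Chair I is the less stable (higher-energy) conformer, and in that chair the isopropyl group is axial.

axial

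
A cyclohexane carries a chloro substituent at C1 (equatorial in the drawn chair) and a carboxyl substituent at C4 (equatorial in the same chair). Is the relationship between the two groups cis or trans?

trans

C1 and C4 have opposite parity, so their axial bonds point in opposite directions.
With opposite-parity carbons, two substituents on the same face are one axial and one equatorial; opposite faces give both axial or both equatorial.
Here the groups are equatorial/equatorial → opposite face → trans.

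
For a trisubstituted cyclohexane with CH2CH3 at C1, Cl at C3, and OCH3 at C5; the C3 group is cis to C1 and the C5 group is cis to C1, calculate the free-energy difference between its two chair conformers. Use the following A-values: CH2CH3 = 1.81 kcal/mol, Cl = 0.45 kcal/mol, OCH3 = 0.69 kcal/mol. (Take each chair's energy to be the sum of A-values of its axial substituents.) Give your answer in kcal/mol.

2.95 kcal/mol

Chair I (ethyl axial, chloro axial, methoxy axial): E = 2.95 kcal/mol.
Chair II (ethyl equatorial, chloro equatorial, methoxy equatorial): E = 0.00 kcal/mol.
ΔE = 2.95 − 0.00 = 2.95 kcal/mol; chair II is more stable.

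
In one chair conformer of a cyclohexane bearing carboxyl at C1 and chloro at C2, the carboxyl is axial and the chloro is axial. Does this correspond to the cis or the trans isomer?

trans

C1 and C2 have opposite parity, so their axial bonds point in opposite directions.
With opposite-parity carbons, two substituents on the same face are one axial and one equatorial; opposite faces give both axial or both equatorial.
Here the groups are axial/axial → opposite face → trans.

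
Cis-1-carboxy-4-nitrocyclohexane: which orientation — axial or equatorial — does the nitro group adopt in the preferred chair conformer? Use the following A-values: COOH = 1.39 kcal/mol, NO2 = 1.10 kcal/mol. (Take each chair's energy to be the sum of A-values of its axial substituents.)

axial

C1 and C4 have opposite parity, so for the cis isomer the two substituents are one axial and one equatorial in each chair.
Chair I (carboxyl axial, nitro equatorial): E = 1.39 kcal/mol.
Chair II (carboxyl equatorial, nitro axial): E = 1.10 kcal/mol.
Chair II is the more stable (lower-energy) conformer, and in that chair the nitro group is axial.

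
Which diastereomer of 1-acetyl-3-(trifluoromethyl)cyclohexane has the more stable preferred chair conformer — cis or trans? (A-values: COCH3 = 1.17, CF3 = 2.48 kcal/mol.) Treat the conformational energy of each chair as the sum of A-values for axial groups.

cis

At 1,3 positions (parity same): cis → (e,e or a,a); trans → (a,e or e,a).
Best chair for cis: E = 0.00 kcal/mol; best chair for trans: E = 1.17 kcal/mol.
The cis isomer is lower by 1.17 kcal/mol.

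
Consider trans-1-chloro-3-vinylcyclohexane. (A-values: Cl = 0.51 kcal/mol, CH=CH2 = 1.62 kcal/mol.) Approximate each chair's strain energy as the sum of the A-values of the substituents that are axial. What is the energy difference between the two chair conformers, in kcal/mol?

1.11 kcal/mol

C1 and C3 have the same parity, so for the trans isomer the two substituents are one axial and one equatorial in each chair.
Chair I (chloro axial, vinyl equatorial): E = 0.51 kcal/mol.
Chair II (chloro equatorial, vinyl axial): E = 1.62 kcal/mol.
ΔE = 1.62 − 0.51 = 1.11 kcal/mol; chair I is more stable.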